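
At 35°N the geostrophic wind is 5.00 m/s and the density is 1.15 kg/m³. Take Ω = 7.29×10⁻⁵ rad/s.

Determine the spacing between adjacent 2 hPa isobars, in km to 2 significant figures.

Coriolis parameter at 35°N:
f = 2Ω sin φ = 2 × 7.29×10⁻⁵ × sin 35° = 8.36×10⁻⁵ s⁻¹
Geostrophic balance rearranged: |∂P/∂n| = f ρ V_g
|∂P/∂n| = 8.36×10⁻⁵ × 1.15 × 5.00 = 4.81×10⁻⁴ Pa/m
Isobar spacing: Δn = ΔP/|∂P/∂n| = 200 Pa / 4.81×10⁻⁴ Pa/m = 415923 m ≈ 420 km

420 km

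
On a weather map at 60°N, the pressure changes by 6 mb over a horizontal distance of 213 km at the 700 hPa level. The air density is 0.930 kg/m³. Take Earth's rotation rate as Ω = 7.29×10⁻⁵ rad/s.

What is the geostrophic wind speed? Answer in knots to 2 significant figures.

47 knots

Coriolis parameter at 60°N:
f = 2Ω sin φ = 2 × 7.29×10⁻⁵ × sin 60° = 1.26×10⁻⁴ s⁻¹
Pressure gradient: |∂P/∂n| = 600 Pa / 213000 m = 2.82×10⁻³ Pa/m
Geostrophic balance (pressure-gradient force = Coriolis force):
V_g = (1/(fρ)) |∂P/∂n| = 2.82×10⁻³ / (1.26×10⁻⁴ × 0.930) = 24.0 m/s
Converting: 24.0 m/s × 1.944 = 47 knots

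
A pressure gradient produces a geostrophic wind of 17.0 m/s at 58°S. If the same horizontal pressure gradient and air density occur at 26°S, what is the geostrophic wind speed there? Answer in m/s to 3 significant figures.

32.9 m/s

With the same pressure gradient and density, V_g ∝ 1/f ∝ 1/sin φ.
V₂ = V₁ · sin φ₁ / sin φ₂ = 17.0 × sin 58° / sin 26°
V₂ = 17.0 × 0.8480/0.4384 = 32.9 m/s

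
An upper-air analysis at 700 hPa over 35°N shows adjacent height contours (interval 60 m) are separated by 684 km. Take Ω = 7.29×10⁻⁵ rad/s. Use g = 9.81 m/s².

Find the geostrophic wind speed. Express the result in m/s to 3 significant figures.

Coriolis parameter at 35°N:
f = 2Ω sin φ = 2 × 7.29×10⁻⁵ × sin 35° = 8.36×10⁻⁵ s⁻¹
Height gradient: |∂Z/∂n| = 60 m / 684000 m = 8.77×10⁻⁵
On a pressure surface, geostrophic balance gives V_g = (g/f)|∂Z/∂n|:
V_g = 9.81 × 8.77×10⁻⁵ / 8.36×10⁻⁵ = 10.3 m/s

10.3 m/s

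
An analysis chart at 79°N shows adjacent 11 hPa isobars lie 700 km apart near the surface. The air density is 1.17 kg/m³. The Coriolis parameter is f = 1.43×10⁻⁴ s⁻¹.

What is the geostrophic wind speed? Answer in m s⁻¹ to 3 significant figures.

9.39 m s⁻¹

Pressure gradient: |∂P/∂n| = 1100 Pa / 700000 m = 1.57×10⁻³ Pa/m
Geostrophic balance (pressure-gradient force = Coriolis force):
V_g = (1/(fρ)) |∂P/∂n| = 1.57×10⁻³ / (1.43×10⁻⁴ × 1.17) = 9.39 m/s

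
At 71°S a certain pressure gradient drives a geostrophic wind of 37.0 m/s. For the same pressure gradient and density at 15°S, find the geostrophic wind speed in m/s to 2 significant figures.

With the same pressure gradient and density, V_g ∝ 1/f ∝ 1/sin φ.
V₂ = V₁ · sin φ₁ / sin φ₂ = 37.0 × sin 71° / sin 15°
V₂ = 37.0 × 0.9455/0.2588 = 140 m/s

140 m/s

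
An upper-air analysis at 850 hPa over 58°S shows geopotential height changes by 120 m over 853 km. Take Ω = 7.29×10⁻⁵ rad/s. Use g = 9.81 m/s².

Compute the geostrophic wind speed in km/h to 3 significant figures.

40.2 km/h

Coriolis parameter at 58°S:
f = 2Ω sin φ = 2 × 7.29×10⁻⁵ × sin 58° = 1.24×10⁻⁴ s⁻¹
Height gradient: |∂Z/∂n| = 120 m / 853000 m = 1.41×10⁻⁴
On a pressure surface, geostrophic balance gives V_g = (g/f)|∂Z/∂n|:
V_g = 9.81 × 1.41×10⁻⁴ / 1.24×10⁻⁴ = 11.2 m/s
Converting: 11.2 m/s × 3.6 = 40.2 km/h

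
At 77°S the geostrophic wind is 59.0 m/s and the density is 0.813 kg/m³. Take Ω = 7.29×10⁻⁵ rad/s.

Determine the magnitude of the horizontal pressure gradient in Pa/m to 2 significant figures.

Coriolis parameter at 77°S:
f = 2Ω sin φ = 2 × 7.29×10⁻⁵ × sin 77° = 1.42×10⁻⁴ s⁻¹
Geostrophic balance rearranged: |∂P/∂n| = f ρ V_g
|∂P/∂n| = 1.42×10⁻⁴ × 0.813 × 59.0 = 6.81×10⁻³ Pa/m

6.8×10⁻³ Pa/m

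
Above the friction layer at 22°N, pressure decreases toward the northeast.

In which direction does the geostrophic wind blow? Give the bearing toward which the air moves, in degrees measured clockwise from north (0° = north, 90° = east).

135°

The pressure-gradient force points toward the northeast (bearing 045°).
Geostrophic balance: in the Northern Hemisphere the Coriolis force deflects motion to the right, so the geostrophic wind blows 90° to the right of the pressure-gradient force (low pressure on the left).
Rotating 045° by 90° clockwise gives 135° — the wind blows toward the southeast.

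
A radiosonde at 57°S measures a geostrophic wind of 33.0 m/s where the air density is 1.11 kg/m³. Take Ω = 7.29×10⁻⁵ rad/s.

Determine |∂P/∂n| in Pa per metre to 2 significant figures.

Coriolis parameter at 57°S:
f = 2Ω sin φ = 2 × 7.29×10⁻⁵ × sin 57° = 1.22×10⁻⁴ s⁻¹
Geostrophic balance rearranged: |∂P/∂n| = f ρ V_g
|∂P/∂n| = 1.22×10⁻⁴ × 1.11 × 33.0 = 4.48×10⁻³ Pa/m

4.5×10⁻³ Pa/m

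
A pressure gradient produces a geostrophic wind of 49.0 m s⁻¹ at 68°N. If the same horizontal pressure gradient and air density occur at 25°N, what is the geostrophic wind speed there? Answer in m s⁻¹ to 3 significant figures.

With the same pressure gradient and density, V_g ∝ 1/f ∝ 1/sin φ.
V₂ = V₁ · sin φ₁ / sin φ₂ = 49.0 × sin 68° / sin 25°
V₂ = 49.0 × 0.9272/0.4226 = 108 m s⁻¹

108 m s⁻¹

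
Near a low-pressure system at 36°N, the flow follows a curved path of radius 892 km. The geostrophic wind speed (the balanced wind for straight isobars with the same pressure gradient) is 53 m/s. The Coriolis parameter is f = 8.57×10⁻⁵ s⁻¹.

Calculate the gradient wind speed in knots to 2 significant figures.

Around a low, centrifugal force acts outward with Coriolis, so pressure-gradient force balances both:
(1/ρ)|∂P/∂n| = fV + V²/R  →  V² + fR·V − fR·V_g = 0
With fR = 8.57×10⁻⁵ × 892×10³ m = 76.4 m/s:
V = [−fR + √((fR)² + 4 fR V_g)]/2 = [−76.4 + √(76.4² + 4×76.4×53)]/2 = 36 m/s
Subgeostrophic (V < V_g = 53 m/s), as expected around a low.
Converting: 36 m/s × 1.944 = 70 knots

70 knots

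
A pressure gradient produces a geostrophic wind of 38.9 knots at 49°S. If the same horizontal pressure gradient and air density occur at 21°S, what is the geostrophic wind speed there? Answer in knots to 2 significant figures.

With the same pressure gradient and density, V_g ∝ 1/f ∝ 1/sin φ.
V₂ = V₁ · sin φ₁ / sin φ₂ = 38.9 × sin 49° / sin 21°
V₂ = 38.9 × 0.7547/0.3584 = 82 knots

82 knots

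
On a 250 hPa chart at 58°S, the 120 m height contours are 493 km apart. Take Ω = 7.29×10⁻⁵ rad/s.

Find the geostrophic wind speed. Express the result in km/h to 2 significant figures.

Coriolis parameter at 58°S:
f = 2Ω sin φ = 2 × 7.29×10⁻⁵ × sin 58° = 1.24×10⁻⁴ s⁻¹
Height gradient: |∂Z/∂n| = 120 m / 493000 m = 2.43×10⁻⁴
On a pressure surface, geostrophic balance gives V_g = (g/f)|∂Z/∂n|:
V_g = 9.81 × 2.43×10⁻⁴ / 1.24×10⁻⁴ = 19.3 m/s
Converting: 19.3 m/s × 3.6 = 70 km/h

70 km/h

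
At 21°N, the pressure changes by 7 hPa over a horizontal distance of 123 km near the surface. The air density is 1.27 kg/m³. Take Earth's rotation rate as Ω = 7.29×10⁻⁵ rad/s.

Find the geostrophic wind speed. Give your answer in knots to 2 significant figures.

Coriolis parameter at 21°N:
f = 2Ω sin φ = 2 × 7.29×10⁻⁵ × sin 21° = 5.23×10⁻⁵ s⁻¹
Pressure gradient: |∂P/∂n| = 700 Pa / 123000 m = 5.69×10⁻³ Pa/m
Geostrophic balance (pressure-gradient force = Coriolis force):
V_g = (1/(fρ)) |∂P/∂n| = 5.69×10⁻³ / (5.23×10⁻⁵ × 1.27) = 85.8 m/s
Converting: 85.8 m/s × 1.944 = 170 knots

170 knots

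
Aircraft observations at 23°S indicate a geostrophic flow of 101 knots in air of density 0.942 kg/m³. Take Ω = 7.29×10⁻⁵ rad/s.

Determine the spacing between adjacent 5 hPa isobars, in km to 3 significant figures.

Coriolis parameter at 23°S:
f = 2Ω sin φ = 2 × 7.29×10⁻⁵ × sin 23° = 5.70×10⁻⁵ s⁻¹
Wind speed in SI: 101 knots = 52.0 m/s
Geostrophic balance rearranged: |∂P/∂n| = f ρ V_g
|∂P/∂n| = 5.70×10⁻⁵ × 0.942 × 52.0 = 2.79×10⁻³ Pa/m
Isobar spacing: Δn = ΔP/|∂P/∂n| = 500 Pa / 2.79×10⁻³ Pa/m = 179318 m ≈ 179 km

179 km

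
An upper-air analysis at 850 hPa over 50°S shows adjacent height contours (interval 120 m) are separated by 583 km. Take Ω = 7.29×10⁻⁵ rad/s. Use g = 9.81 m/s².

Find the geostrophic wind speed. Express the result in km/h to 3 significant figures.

65.1 km/h

Coriolis parameter at 50°S:
f = 2Ω sin φ = 2 × 7.29×10⁻⁵ × sin 50° = 1.12×10⁻⁴ s⁻¹
Height gradient: |∂Z/∂n| = 120 m / 583000 m = 2.06×10⁻⁴
On a pressure surface, geostrophic balance gives V_g = (g/f)|∂Z/∂n|:
V_g = 9.81 × 2.06×10⁻⁴ / 1.12×10⁻⁴ = 18.1 m/s
Converting: 18.1 m/s × 3.6 = 65.1 km/h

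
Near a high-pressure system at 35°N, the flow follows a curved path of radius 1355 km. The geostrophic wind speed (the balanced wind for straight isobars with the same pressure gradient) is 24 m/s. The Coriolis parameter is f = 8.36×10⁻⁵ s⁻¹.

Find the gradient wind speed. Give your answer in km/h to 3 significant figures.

Around a high, pressure-gradient force acts outward with centrifugal, so Coriolis balances both:
fV = (1/ρ)|∂P/∂n| + V²/R  →  V² − fR·V + fR·V_g = 0
With fR = 8.36×10⁻⁵ × 1355×10³ m = 113 m/s:
V = [fR − √((fR)² − 4 fR V_g)]/2 = [113 − √(113² − 4×113×24)]/2 = 34.5 m/s
Supergeostrophic (V > V_g = 24 m/s), as expected around a high.
Converting: 34.5 m/s × 3.6 = 124 km/h

124 km/h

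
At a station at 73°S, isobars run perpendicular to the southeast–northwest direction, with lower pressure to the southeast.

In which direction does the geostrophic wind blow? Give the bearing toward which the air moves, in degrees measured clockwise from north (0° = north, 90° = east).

The pressure-gradient force points toward the southeast (bearing 135°).
Geostrophic balance: in the Southern Hemisphere the Coriolis force deflects motion to the left, so the geostrophic wind blows 90° to the left of the pressure-gradient force (low pressure on the right).
Rotating 135° by 90° counterclockwise gives 045° — the wind blows toward the northeast.

045°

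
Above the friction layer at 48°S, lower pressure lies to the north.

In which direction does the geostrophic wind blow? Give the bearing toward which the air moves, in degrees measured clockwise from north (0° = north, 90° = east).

The pressure-gradient force points toward the north (bearing 000°).
Geostrophic balance: in the Southern Hemisphere the Coriolis force deflects motion to the left, so the geostrophic wind blows 90° to the left of the pressure-gradient force (low pressure on the right).
Rotating 000° by 90° counterclockwise gives 270° — the wind blows toward the west.

270°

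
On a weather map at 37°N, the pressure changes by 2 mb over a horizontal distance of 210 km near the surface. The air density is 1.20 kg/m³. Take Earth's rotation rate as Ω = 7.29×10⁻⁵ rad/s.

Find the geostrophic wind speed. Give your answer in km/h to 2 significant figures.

Coriolis parameter at 37°N:
f = 2Ω sin φ = 2 × 7.29×10⁻⁵ × sin 37° = 8.77×10⁻⁵ s⁻¹
Pressure gradient: |∂P/∂n| = 200 Pa / 210000 m = 9.52×10⁻⁴ Pa/m
Geostrophic balance (pressure-gradient force = Coriolis force):
V_g = (1/(fρ)) |∂P/∂n| = 9.52×10⁻⁴ / (8.77×10⁻⁵ × 1.20) = 9.05 m/s
Converting: 9.05 m/s × 3.6 = 33 km/h

33 km/h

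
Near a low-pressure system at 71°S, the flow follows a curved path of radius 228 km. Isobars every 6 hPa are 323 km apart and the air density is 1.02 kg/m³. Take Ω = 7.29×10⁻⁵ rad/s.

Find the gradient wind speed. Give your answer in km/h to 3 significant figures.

Coriolis parameter at 71°S:
f = 2Ω sin φ = 2 × 7.29×10⁻⁵ × sin 71° = 1.38×10⁻⁴ s⁻¹
Pressure gradient: |∂P/∂n| = 600 Pa / 323000 m = 1.86×10⁻³ Pa/m
Geostrophic speed: V_g = |∂P/∂n|/(fρ) = 1.86×10⁻³/(1.38×10⁻⁴ × 1.02) = 13.2 m/s
Around a low, centrifugal force acts outward with Coriolis, so pressure-gradient force balances both:
(1/ρ)|∂P/∂n| = fV + V²/R  →  V² + fR·V − fR·V_g = 0
With fR = 1.38×10⁻⁴ × 228×10³ m = 31.4 m/s:
V = [−fR + √((fR)² + 4 fR V_g)]/2 = [−31.4 + √(31.4² + 4×31.4×13.2)]/2 = 10 m/s
Subgeostrophic (V < V_g = 13.2 m/s), as expected around a low.
Converting: 10 m/s × 3.6 = 36.1 km/h

36.1 km/h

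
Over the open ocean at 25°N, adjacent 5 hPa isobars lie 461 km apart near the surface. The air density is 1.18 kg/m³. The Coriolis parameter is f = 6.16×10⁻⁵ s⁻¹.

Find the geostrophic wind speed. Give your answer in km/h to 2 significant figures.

54 km/h

Pressure gradient: |∂P/∂n| = 500 Pa / 461000 m = 1.08×10⁻³ Pa/m
Geostrophic balance (pressure-gradient force = Coriolis force):
V_g = (1/(fρ)) |∂P/∂n| = 1.08×10⁻³ / (6.16×10⁻⁵ × 1.18) = 14.9 m/s
Converting: 14.9 m/s × 3.6 = 54 km/h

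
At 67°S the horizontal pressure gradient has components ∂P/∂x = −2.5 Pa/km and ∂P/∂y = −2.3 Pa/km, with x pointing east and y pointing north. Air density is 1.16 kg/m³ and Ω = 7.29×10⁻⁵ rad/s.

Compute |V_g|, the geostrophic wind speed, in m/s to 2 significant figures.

22 m/s

Coriolis parameter at 67°S:
f = 2Ω sin φ = 2 × 7.29×10⁻⁵ × sin 67° = 1.34×10⁻⁴ s⁻¹
In the Southern Hemisphere f is negative: f = −1.34×10⁻⁴ s⁻¹.
Component geostrophic relations (x east, y north):
u_g = −(1/(fρ)) ∂P/∂y,  v_g = (1/(fρ)) ∂P/∂x
u_g = −(−2.3×10⁻³)/(−1.34×10⁻⁴ × 1.16) = −14.8 m/s;  v_g = (−2.5×10⁻³)/(−1.34×10⁻⁴ × 1.16) = 16.1 m/s
|V_g| = √(u_g² + v_g²) = 21.8 m/s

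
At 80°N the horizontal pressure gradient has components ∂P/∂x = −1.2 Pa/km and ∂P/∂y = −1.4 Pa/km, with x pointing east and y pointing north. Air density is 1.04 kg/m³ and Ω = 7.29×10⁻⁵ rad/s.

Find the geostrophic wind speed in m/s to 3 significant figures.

Coriolis parameter at 80°N:
f = 2Ω sin φ = 2 × 7.29×10⁻⁵ × sin 80° = 1.44×10⁻⁴ s⁻¹
Component geostrophic relations (x east, y north):
u_g = −(1/(fρ)) ∂P/∂y,  v_g = (1/(fρ)) ∂P/∂x
u_g = −(−1.4×10⁻³)/(1.44×10⁻⁴ × 1.04) = 9.38 m/s;  v_g = (−1.2×10⁻³)/(1.44×10⁻⁴ × 1.04) = −8.04 m/s
|V_g| = √(u_g² + v_g²) = 12.3 m/s

12.3 m/s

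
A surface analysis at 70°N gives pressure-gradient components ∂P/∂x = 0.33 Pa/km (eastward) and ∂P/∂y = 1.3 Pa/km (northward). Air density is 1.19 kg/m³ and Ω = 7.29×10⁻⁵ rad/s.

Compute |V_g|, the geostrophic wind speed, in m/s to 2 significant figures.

8.2 m/s

Coriolis parameter at 70°N:
f = 2Ω sin φ = 2 × 7.29×10⁻⁵ × sin 70° = 1.37×10⁻⁴ s⁻¹
Component geostrophic relations (x east, y north):
u_g = −(1/(fρ)) ∂P/∂y,  v_g = (1/(fρ)) ∂P/∂x
u_g = −(1.3×10⁻³)/(1.37×10⁻⁴ × 1.19) = −7.97 m/s;  v_g = (0.33×10⁻³)/(1.37×10⁻⁴ × 1.19) = 2.02 m/s
|V_g| = √(u_g² + v_g²) = 8.23 m/s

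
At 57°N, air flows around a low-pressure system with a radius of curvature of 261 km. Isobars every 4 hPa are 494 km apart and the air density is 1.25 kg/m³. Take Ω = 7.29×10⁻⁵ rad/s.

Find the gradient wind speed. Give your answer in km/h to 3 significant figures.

Coriolis parameter at 57°N:
f = 2Ω sin φ = 2 × 7.29×10⁻⁵ × sin 57° = 1.22×10⁻⁴ s⁻¹
Pressure gradient: |∂P/∂n| = 400 Pa / 494000 m = 8.10×10⁻⁴ Pa/m
Geostrophic speed: V_g = |∂P/∂n|/(fρ) = 8.10×10⁻⁴/(1.22×10⁻⁴ × 1.25) = 5.30 m/s
Around a low, centrifugal force acts outward with Coriolis, so pressure-gradient force balances both:
(1/ρ)|∂P/∂n| = fV + V²/R  →  V² + fR·V − fR·V_g = 0
With fR = 1.22×10⁻⁴ × 261×10³ m = 31.9 m/s:
V = [−fR + √((fR)² + 4 fR V_g)]/2 = [−31.9 + √(31.9² + 4×31.9×5.3)]/2 = 4.63 m/s
Subgeostrophic (V < V_g = 5.3 m/s), as expected around a low.
Converting: 4.63 m/s × 3.6 = 16.7 km/h

16.7 km/h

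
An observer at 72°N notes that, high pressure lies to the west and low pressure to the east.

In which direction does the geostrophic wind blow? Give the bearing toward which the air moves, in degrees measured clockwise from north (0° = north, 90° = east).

180°

The pressure-gradient force points toward the east (bearing 090°).
Geostrophic balance: in the Northern Hemisphere the Coriolis force deflects motion to the right, so the geostrophic wind blows 90° to the right of the pressure-gradient force (low pressure on the left).
Rotating 090° by 90° clockwise gives 180° — the wind blows toward the south.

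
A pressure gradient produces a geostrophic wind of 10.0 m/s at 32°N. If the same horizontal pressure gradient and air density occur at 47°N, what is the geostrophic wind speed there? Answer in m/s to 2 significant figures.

With the same pressure gradient and density, V_g ∝ 1/f ∝ 1/sin φ.
V₂ = V₁ · sin φ₁ / sin φ₂ = 10.0 × sin 32° / sin 47°
V₂ = 10.0 × 0.5299/0.7314 = 7.2 m/s

7.2 m/s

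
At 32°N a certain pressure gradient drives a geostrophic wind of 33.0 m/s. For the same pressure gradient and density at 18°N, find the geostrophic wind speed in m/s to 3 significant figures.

56.6 m/s

With the same pressure gradient and density, V_g ∝ 1/f ∝ 1/sin φ.
V₂ = V₁ · sin φ₁ / sin φ₂ = 33.0 × sin 32° / sin 18°
V₂ = 33.0 × 0.5299/0.3090 = 56.6 m/s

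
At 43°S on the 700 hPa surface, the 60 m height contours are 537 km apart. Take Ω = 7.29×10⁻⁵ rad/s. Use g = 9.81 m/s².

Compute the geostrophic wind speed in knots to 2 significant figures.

Coriolis parameter at 43°S:
f = 2Ω sin φ = 2 × 7.29×10⁻⁵ × sin 43° = 9.94×10⁻⁵ s⁻¹
Height gradient: |∂Z/∂n| = 60 m / 537000 m = 1.12×10⁻⁴
On a pressure surface, geostrophic balance gives V_g = (g/f)|∂Z/∂n|:
V_g = 9.81 × 1.12×10⁻⁴ / 9.94×10⁻⁵ = 11.0 m/s
Converting: 11.0 m/s × 1.944 = 21 knots

21 knots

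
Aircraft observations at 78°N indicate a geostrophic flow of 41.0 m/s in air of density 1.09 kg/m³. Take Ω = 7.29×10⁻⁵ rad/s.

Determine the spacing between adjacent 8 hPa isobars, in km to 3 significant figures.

Coriolis parameter at 78°N:
f = 2Ω sin φ = 2 × 7.29×10⁻⁵ × sin 78° = 1.43×10⁻⁴ s⁻¹
Geostrophic balance rearranged: |∂P/∂n| = f ρ V_g
|∂P/∂n| = 1.43×10⁻⁴ × 1.09 × 41.0 = 6.37×10⁻³ Pa/m
Isobar spacing: Δn = ΔP/|∂P/∂n| = 800 Pa / 6.37×10⁻³ Pa/m = 125521 m ≈ 126 km

126 km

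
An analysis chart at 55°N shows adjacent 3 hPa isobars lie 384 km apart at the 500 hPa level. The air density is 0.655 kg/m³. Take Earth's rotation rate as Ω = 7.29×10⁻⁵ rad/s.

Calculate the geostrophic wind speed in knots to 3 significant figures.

19.4 knots

Coriolis parameter at 55°N:
f = 2Ω sin φ = 2 × 7.29×10⁻⁵ × sin 55° = 1.19×10⁻⁴ s⁻¹
Pressure gradient: |∂P/∂n| = 300 Pa / 384000 m = 7.81×10⁻⁴ Pa/m
Geostrophic balance (pressure-gradient force = Coriolis force):
V_g = (1/(fρ)) |∂P/∂n| = 7.81×10⁻⁴ / (1.19×10⁻⁴ × 0.655) = 9.99 m/s
Converting: 9.99 m/s × 1.944 = 19.4 knots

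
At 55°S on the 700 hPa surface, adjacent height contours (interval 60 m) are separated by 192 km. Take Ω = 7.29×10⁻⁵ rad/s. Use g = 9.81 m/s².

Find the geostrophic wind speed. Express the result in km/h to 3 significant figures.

Coriolis parameter at 55°S:
f = 2Ω sin φ = 2 × 7.29×10⁻⁵ × sin 55° = 1.19×10⁻⁴ s⁻¹
Height gradient: |∂Z/∂n| = 60 m / 192000 m = 3.12×10⁻⁴
On a pressure surface, geostrophic balance gives V_g = (g/f)|∂Z/∂n|:
V_g = 9.81 × 3.12×10⁻⁴ / 1.19×10⁻⁴ = 25.7 m/s
Converting: 25.7 m/s × 3.6 = 92.4 km/h

92.4 km/h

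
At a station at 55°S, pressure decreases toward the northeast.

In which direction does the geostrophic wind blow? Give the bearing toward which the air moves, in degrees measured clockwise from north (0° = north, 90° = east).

The pressure-gradient force points toward the northeast (bearing 045°).
Geostrophic balance: in the Southern Hemisphere the Coriolis force deflects motion to the left, so the geostrophic wind blows 90° to the left of the pressure-gradient force (low pressure on the right).
Rotating 045° by 90° counterclockwise gives 315° — the wind blows toward the northwest.

315°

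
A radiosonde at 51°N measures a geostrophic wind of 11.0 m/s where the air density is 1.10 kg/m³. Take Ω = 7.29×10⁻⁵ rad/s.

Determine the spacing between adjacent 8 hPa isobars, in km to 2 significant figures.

Coriolis parameter at 51°N:
f = 2Ω sin φ = 2 × 7.29×10⁻⁵ × sin 51° = 1.13×10⁻⁴ s⁻¹
Geostrophic balance rearranged: |∂P/∂n| = f ρ V_g
|∂P/∂n| = 1.13×10⁻⁴ × 1.10 × 11.0 = 1.37×10⁻³ Pa/m
Isobar spacing: Δn = ΔP/|∂P/∂n| = 800 Pa / 1.37×10⁻³ Pa/m = 583505 m ≈ 580 km

580 km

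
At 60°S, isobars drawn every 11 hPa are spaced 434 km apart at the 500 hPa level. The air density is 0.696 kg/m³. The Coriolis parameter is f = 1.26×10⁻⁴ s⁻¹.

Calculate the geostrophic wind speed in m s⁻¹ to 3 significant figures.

28.9 m s⁻¹

Pressure gradient: |∂P/∂n| = 1100 Pa / 434000 m = 2.53×10⁻³ Pa/m
Geostrophic balance (pressure-gradient force = Coriolis force):
V_g = (1/(fρ)) |∂P/∂n| = 2.53×10⁻³ / (1.26×10⁻⁴ × 0.696) = 28.9 m/s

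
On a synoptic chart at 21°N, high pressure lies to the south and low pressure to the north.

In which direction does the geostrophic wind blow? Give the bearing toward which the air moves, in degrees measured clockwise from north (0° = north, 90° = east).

090°

The pressure-gradient force points toward the north (bearing 000°).
Geostrophic balance: in the Northern Hemisphere the Coriolis force deflects motion to the right, so the geostrophic wind blows 90° to the right of the pressure-gradient force (low pressure on the left).
Rotating 000° by 90° clockwise gives 090° — the wind blows toward the east.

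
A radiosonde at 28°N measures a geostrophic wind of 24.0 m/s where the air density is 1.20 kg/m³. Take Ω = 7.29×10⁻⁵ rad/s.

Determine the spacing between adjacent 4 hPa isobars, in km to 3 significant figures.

Coriolis parameter at 28°N:
f = 2Ω sin φ = 2 × 7.29×10⁻⁵ × sin 28° = 6.84×10⁻⁵ s⁻¹
Geostrophic balance rearranged: |∂P/∂n| = f ρ V_g
|∂P/∂n| = 6.84×10⁻⁵ × 1.20 × 24.0 = 1.97×10⁻³ Pa/m
Isobar spacing: Δn = ΔP/|∂P/∂n| = 400 Pa / 1.97×10⁻³ Pa/m = 202909 m ≈ 203 km

203 km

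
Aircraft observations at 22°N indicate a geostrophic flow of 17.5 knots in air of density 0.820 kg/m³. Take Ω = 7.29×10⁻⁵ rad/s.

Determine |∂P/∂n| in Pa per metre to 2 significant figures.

Coriolis parameter at 22°N:
f = 2Ω sin φ = 2 × 7.29×10⁻⁵ × sin 22° = 5.46×10⁻⁵ s⁻¹
Wind speed in SI: 17.5 knots = 9.00 m/s
Geostrophic balance rearranged: |∂P/∂n| = f ρ V_g
|∂P/∂n| = 5.46×10⁻⁵ × 0.820 × 9.00 = 4.03×10⁻⁴ Pa/m

4.0×10⁻⁴ Pa/m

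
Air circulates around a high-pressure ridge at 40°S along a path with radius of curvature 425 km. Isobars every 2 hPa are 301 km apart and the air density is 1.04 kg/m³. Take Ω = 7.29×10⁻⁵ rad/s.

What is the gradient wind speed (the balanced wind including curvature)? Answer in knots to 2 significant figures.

17 knots

Coriolis parameter at 40°S:
f = 2Ω sin φ = 2 × 7.29×10⁻⁵ × sin 40° = 9.37×10⁻⁵ s⁻¹
Pressure gradient: |∂P/∂n| = 200 Pa / 301000 m = 6.64×10⁻⁴ Pa/m
Geostrophic speed: V_g = |∂P/∂n|/(fρ) = 6.64×10⁻⁴/(9.37×10⁻⁵ × 1.04) = 6.82 m/s
Around a high, pressure-gradient force acts outward with centrifugal, so Coriolis balances both:
fV = (1/ρ)|∂P/∂n| + V²/R  →  V² − fR·V + fR·V_g = 0
With fR = 9.37×10⁻⁵ × 425×10³ m = 39.8 m/s:
V = [fR − √((fR)² − 4 fR V_g)]/2 = [39.8 − √(39.8² − 4×39.8×6.82)]/2 = 8.73 m/s
Supergeostrophic (V > V_g = 6.82 m/s), as expected around a high.
Converting: 8.73 m/s × 1.944 = 17 knots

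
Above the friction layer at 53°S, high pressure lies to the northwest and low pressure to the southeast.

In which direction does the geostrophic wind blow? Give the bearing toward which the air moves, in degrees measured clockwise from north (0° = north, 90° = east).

045°

The pressure-gradient force points toward the southeast (bearing 135°).
Geostrophic balance: in the Southern Hemisphere the Coriolis force deflects motion to the left, so the geostrophic wind blows 90° to the left of the pressure-gradient force (low pressure on the right).
Rotating 135° by 90° counterclockwise gives 045° — the wind blows toward the northeast.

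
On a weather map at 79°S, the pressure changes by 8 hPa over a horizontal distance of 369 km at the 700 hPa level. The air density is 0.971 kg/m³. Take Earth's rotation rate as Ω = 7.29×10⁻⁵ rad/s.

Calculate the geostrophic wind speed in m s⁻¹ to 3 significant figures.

15.6 m s⁻¹

Coriolis parameter at 79°S:
f = 2Ω sin φ = 2 × 7.29×10⁻⁵ × sin 79° = 1.43×10⁻⁴ s⁻¹
Pressure gradient: |∂P/∂n| = 800 Pa / 369000 m = 2.17×10⁻³ Pa/m
Geostrophic balance (pressure-gradient force = Coriolis force):
V_g = (1/(fρ)) |∂P/∂n| = 2.17×10⁻³ / (1.43×10⁻⁴ × 0.971) = 15.6 m/s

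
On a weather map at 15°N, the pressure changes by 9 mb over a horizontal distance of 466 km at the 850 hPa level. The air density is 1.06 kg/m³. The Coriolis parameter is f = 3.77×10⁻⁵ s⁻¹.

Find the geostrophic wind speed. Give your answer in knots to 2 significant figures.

94 knots

Pressure gradient: |∂P/∂n| = 900 Pa / 466000 m = 1.93×10⁻³ Pa/m
Geostrophic balance (pressure-gradient force = Coriolis force):
V_g = (1/(fρ)) |∂P/∂n| = 1.93×10⁻³ / (3.77×10⁻⁵ × 1.06) = 48.3 m/s
Converting: 48.3 m/s × 1.944 = 94 knots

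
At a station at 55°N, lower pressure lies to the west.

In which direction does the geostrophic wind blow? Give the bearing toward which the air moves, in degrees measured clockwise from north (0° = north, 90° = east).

000°

The pressure-gradient force points toward the west (bearing 270°).
Geostrophic balance: in the Northern Hemisphere the Coriolis force deflects motion to the right, so the geostrophic wind blows 90° to the right of the pressure-gradient force (low pressure on the left).
Rotating 270° by 90° clockwise gives 000° — the wind blows toward the north.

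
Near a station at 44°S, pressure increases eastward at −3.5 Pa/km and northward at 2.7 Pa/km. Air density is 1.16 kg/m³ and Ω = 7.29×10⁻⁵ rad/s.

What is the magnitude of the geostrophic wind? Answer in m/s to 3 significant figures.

37.6 m/s

Coriolis parameter at 44°S:
f = 2Ω sin φ = 2 × 7.29×10⁻⁵ × sin 44° = 1.01×10⁻⁴ s⁻¹
In the Southern Hemisphere f is negative: f = −1.01×10⁻⁴ s⁻¹.
Component geostrophic relations (x east, y north):
u_g = −(1/(fρ)) ∂P/∂y,  v_g = (1/(fρ)) ∂P/∂x
u_g = −(2.7×10⁻³)/(−1.01×10⁻⁴ × 1.16) = 23.0 m/s;  v_g = (−3.5×10⁻³)/(−1.01×10⁻⁴ × 1.16) = 29.8 m/s
|V_g| = √(u_g² + v_g²) = 37.6 m/s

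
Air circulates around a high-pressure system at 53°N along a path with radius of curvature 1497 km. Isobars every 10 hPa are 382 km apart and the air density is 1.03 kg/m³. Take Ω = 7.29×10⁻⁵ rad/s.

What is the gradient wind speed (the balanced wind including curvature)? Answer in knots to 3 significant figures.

49.7 knots

Coriolis parameter at 53°N:
f = 2Ω sin φ = 2 × 7.29×10⁻⁵ × sin 53° = 1.16×10⁻⁴ s⁻¹
Pressure gradient: |∂P/∂n| = 1000 Pa / 382000 m = 2.62×10⁻³ Pa/m
Geostrophic speed: V_g = |∂P/∂n|/(fρ) = 2.62×10⁻³/(1.16×10⁻⁴ × 1.03) = 21.8 m/s
Around a high, pressure-gradient force acts outward with centrifugal, so Coriolis balances both:
fV = (1/ρ)|∂P/∂n| + V²/R  →  V² − fR·V + fR·V_g = 0
With fR = 1.16×10⁻⁴ × 1497×10³ m = 174 m/s:
V = [fR − √((fR)² − 4 fR V_g)]/2 = [174 − √(174² − 4×174×21.8)]/2 = 25.6 m/s
Supergeostrophic (V > V_g = 21.8 m/s), as expected around a high.
Converting: 25.6 m/s × 1.944 = 49.7 knots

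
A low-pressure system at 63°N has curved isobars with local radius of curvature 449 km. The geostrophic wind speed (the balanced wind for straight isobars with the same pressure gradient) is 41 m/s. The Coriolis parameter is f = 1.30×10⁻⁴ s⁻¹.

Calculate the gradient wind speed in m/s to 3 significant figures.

Around a low, centrifugal force acts outward with Coriolis, so pressure-gradient force balances both:
(1/ρ)|∂P/∂n| = fV + V²/R  →  V² + fR·V − fR·V_g = 0
With fR = 1.30×10⁻⁴ × 449×10³ m = 58.4 m/s:
V = [−fR + √((fR)² + 4 fR V_g)]/2 = [−58.4 + √(58.4² + 4×58.4×41)]/2 = 27.8 m/s
Subgeostrophic (V < V_g = 41 m/s), as expected around a low.

27.8 m/s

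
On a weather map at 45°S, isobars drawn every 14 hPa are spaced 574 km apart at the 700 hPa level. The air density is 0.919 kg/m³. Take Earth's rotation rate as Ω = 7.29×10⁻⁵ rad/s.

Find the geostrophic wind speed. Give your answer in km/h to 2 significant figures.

93 km/h

Coriolis parameter at 45°S:
f = 2Ω sin φ = 2 × 7.29×10⁻⁵ × sin 45° = 1.03×10⁻⁴ s⁻¹
Pressure gradient: |∂P/∂n| = 1400 Pa / 574000 m = 2.44×10⁻³ Pa/m
Geostrophic balance (pressure-gradient force = Coriolis force):
V_g = (1/(fρ)) |∂P/∂n| = 2.44×10⁻³ / (1.03×10⁻⁴ × 0.919) = 25.7 m/s
Converting: 25.7 m/s × 3.6 = 93 km/h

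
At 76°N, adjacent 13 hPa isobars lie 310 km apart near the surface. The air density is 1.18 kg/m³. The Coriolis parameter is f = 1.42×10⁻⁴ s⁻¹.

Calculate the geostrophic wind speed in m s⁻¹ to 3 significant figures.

Pressure gradient: |∂P/∂n| = 1300 Pa / 310000 m = 4.19×10⁻³ Pa/m
Geostrophic balance (pressure-gradient force = Coriolis force):
V_g = (1/(fρ)) |∂P/∂n| = 4.19×10⁻³ / (1.42×10⁻⁴ × 1.18) = 25.0 m/s

25.0 m s⁻¹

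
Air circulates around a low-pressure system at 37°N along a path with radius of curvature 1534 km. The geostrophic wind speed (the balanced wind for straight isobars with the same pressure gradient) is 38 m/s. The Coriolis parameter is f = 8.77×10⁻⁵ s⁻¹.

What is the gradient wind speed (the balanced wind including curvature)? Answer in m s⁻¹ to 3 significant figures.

30.9 m s⁻¹

Around a low, centrifugal force acts outward with Coriolis, so pressure-gradient force balances both:
(1/ρ)|∂P/∂n| = fV + V²/R  →  V² + fR·V − fR·V_g = 0
With fR = 8.77×10⁻⁵ × 1534×10³ m = 135 m/s:
V = [−fR + √((fR)² + 4 fR V_g)]/2 = [−135 + √(135² + 4×135×38)]/2 = 30.9 m/s
Subgeostrophic (V < V_g = 38 m/s), as expected around a low.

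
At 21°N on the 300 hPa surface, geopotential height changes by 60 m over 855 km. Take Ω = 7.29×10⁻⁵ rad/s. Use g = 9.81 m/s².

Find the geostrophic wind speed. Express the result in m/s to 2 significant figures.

13 m/s

Coriolis parameter at 21°N:
f = 2Ω sin φ = 2 × 7.29×10⁻⁵ × sin 21° = 5.23×10⁻⁵ s⁻¹
Height gradient: |∂Z/∂n| = 60 m / 855000 m = 7.02×10⁻⁵
On a pressure surface, geostrophic balance gives V_g = (g/f)|∂Z/∂n|:
V_g = 9.81 × 7.02×10⁻⁵ / 5.23×10⁻⁵ = 13.2 m/s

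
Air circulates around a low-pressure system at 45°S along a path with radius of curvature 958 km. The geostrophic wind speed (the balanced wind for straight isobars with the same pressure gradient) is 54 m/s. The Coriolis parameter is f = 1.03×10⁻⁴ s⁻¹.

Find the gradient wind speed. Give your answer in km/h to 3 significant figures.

140 km/h

Around a low, centrifugal force acts outward with Coriolis, so pressure-gradient force balances both:
(1/ρ)|∂P/∂n| = fV + V²/R  →  V² + fR·V − fR·V_g = 0
With fR = 1.03×10⁻⁴ × 958×10³ m = 98.7 m/s:
V = [−fR + √((fR)² + 4 fR V_g)]/2 = [−98.7 + √(98.7² + 4×98.7×54)]/2 = 38.8 m/s
Subgeostrophic (V < V_g = 54 m/s), as expected around a low.
Converting: 38.8 m/s × 3.6 = 140 km/h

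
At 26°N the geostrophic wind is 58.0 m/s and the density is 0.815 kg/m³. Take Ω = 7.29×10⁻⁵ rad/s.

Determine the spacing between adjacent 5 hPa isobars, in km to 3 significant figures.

Coriolis parameter at 26°N:
f = 2Ω sin φ = 2 × 7.29×10⁻⁵ × sin 26° = 6.39×10⁻⁵ s⁻¹
Geostrophic balance rearranged: |∂P/∂n| = f ρ V_g
|∂P/∂n| = 6.39×10⁻⁵ × 0.815 × 58.0 = 3.02×10⁻³ Pa/m
Isobar spacing: Δn = ΔP/|∂P/∂n| = 500 Pa / 3.02×10⁻³ Pa/m = 165495 m ≈ 165 km

165 km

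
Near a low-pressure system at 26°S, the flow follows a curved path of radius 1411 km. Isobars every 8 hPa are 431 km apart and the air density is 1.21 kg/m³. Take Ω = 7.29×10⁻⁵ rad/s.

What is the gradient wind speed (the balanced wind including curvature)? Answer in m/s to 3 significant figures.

19.7 m/s

Coriolis parameter at 26°S:
f = 2Ω sin φ = 2 × 7.29×10⁻⁵ × sin 26° = 6.39×10⁻⁵ s⁻¹
Pressure gradient: |∂P/∂n| = 800 Pa / 431000 m = 1.86×10⁻³ Pa/m
Geostrophic speed: V_g = |∂P/∂n|/(fρ) = 1.86×10⁻³/(6.39×10⁻⁵ × 1.21) = 24.0 m/s
Around a low, centrifugal force acts outward with Coriolis, so pressure-gradient force balances both:
(1/ρ)|∂P/∂n| = fV + V²/R  →  V² + fR·V − fR·V_g = 0
With fR = 6.39×10⁻⁵ × 1411×10³ m = 90.2 m/s:
V = [−fR + √((fR)² + 4 fR V_g)]/2 = [−90.2 + √(90.2² + 4×90.2×24)]/2 = 19.7 m/s
Subgeostrophic (V < V_g = 24 m/s), as expected around a low.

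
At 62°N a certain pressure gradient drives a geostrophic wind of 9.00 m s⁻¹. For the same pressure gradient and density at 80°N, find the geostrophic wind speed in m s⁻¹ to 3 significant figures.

8.07 m s⁻¹

With the same pressure gradient and density, V_g ∝ 1/f ∝ 1/sin φ.
V₂ = V₁ · sin φ₁ / sin φ₂ = 9.00 × sin 62° / sin 80°
V₂ = 9.00 × 0.8829/0.9848 = 8.07 m s⁻¹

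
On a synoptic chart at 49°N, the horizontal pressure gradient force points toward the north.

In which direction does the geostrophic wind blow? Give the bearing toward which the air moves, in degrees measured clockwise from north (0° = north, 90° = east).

The pressure-gradient force points toward the north (bearing 000°).
Geostrophic balance: in the Northern Hemisphere the Coriolis force deflects motion to the right, so the geostrophic wind blows 90° to the right of the pressure-gradient force (low pressure on the left).
Rotating 000° by 90° clockwise gives 090° — the wind blows toward the east.

090°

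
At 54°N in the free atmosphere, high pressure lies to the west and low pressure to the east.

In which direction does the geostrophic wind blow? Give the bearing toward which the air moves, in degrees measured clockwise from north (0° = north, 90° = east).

The pressure-gradient force points toward the east (bearing 090°).
Geostrophic balance: in the Northern Hemisphere the Coriolis force deflects motion to the right, so the geostrophic wind blows 90° to the right of the pressure-gradient force (low pressure on the left).
Rotating 090° by 90° clockwise gives 180° — the wind blows toward the south.

180°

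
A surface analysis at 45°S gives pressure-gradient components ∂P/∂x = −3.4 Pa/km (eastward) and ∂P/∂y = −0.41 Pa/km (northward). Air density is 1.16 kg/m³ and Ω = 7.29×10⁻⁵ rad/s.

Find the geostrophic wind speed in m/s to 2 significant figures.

Coriolis parameter at 45°S:
f = 2Ω sin φ = 2 × 7.29×10⁻⁵ × sin 45° = 1.03×10⁻⁴ s⁻¹
In the Southern Hemisphere f is negative: f = −1.03×10⁻⁴ s⁻¹.
Component geostrophic relations (x east, y north):
u_g = −(1/(fρ)) ∂P/∂y,  v_g = (1/(fρ)) ∂P/∂x
u_g = −(−0.41×10⁻³)/(−1.03×10⁻⁴ × 1.16) = −3.43 m/s;  v_g = (−3.4×10⁻³)/(−1.03×10⁻⁴ × 1.16) = 28.4 m/s
|V_g| = √(u_g² + v_g²) = 28.6 m/s

29 m/s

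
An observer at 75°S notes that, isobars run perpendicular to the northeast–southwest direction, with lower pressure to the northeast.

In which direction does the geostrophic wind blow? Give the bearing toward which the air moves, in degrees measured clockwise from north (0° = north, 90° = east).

The pressure-gradient force points toward the northeast (bearing 045°).
Geostrophic balance: in the Southern Hemisphere the Coriolis force deflects motion to the left, so the geostrophic wind blows 90° to the left of the pressure-gradient force (low pressure on the right).
Rotating 045° by 90° counterclockwise gives 315° — the wind blows toward the northwest.

315°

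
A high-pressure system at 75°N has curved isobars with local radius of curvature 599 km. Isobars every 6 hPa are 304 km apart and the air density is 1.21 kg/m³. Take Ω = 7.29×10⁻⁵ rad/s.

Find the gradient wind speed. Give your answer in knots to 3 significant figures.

26.9 knots

Coriolis parameter at 75°N:
f = 2Ω sin φ = 2 × 7.29×10⁻⁵ × sin 75° = 1.41×10⁻⁴ s⁻¹
Pressure gradient: |∂P/∂n| = 600 Pa / 304000 m = 1.97×10⁻³ Pa/m
Geostrophic speed: V_g = |∂P/∂n|/(fρ) = 1.97×10⁻³/(1.41×10⁻⁴ × 1.21) = 11.6 m/s
Around a high, pressure-gradient force acts outward with centrifugal, so Coriolis balances both:
fV = (1/ρ)|∂P/∂n| + V²/R  →  V² − fR·V + fR·V_g = 0
With fR = 1.41×10⁻⁴ × 599×10³ m = 84.4 m/s:
V = [fR − √((fR)² − 4 fR V_g)]/2 = [84.4 − √(84.4² − 4×84.4×11.6)]/2 = 13.9 m/s
Supergeostrophic (V > V_g = 11.6 m/s), as expected around a high.
Converting: 13.9 m/s × 1.944 = 26.9 knots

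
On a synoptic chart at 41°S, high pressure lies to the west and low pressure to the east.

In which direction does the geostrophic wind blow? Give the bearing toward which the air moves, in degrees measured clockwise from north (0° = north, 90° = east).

000°

The pressure-gradient force points toward the east (bearing 090°).
Geostrophic balance: in the Southern Hemisphere the Coriolis force deflects motion to the left, so the geostrophic wind blows 90° to the left of the pressure-gradient force (low pressure on the right).
Rotating 090° by 90° counterclockwise gives 000° — the wind blows toward the north.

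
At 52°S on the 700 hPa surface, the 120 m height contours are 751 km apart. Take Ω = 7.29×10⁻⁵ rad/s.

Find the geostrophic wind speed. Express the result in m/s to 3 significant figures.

13.6 m/s

Coriolis parameter at 52°S:
f = 2Ω sin φ = 2 × 7.29×10⁻⁵ × sin 52° = 1.15×10⁻⁴ s⁻¹
Height gradient: |∂Z/∂n| = 120 m / 751000 m = 1.60×10⁻⁴
On a pressure surface, geostrophic balance gives V_g = (g/f)|∂Z/∂n|:
V_g = 9.81 × 1.60×10⁻⁴ / 1.15×10⁻⁴ = 13.6 m/s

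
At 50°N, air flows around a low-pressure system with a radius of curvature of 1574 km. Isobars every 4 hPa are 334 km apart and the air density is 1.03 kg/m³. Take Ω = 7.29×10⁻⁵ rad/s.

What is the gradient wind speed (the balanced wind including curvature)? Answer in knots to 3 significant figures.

Coriolis parameter at 50°N:
f = 2Ω sin φ = 2 × 7.29×10⁻⁵ × sin 50° = 1.12×10⁻⁴ s⁻¹
Pressure gradient: |∂P/∂n| = 400 Pa / 334000 m = 1.20×10⁻³ Pa/m
Geostrophic speed: V_g = |∂P/∂n|/(fρ) = 1.20×10⁻³/(1.12×10⁻⁴ × 1.03) = 10.4 m/s
Around a low, centrifugal force acts outward with Coriolis, so pressure-gradient force balances both:
(1/ρ)|∂P/∂n| = fV + V²/R  →  V² + fR·V − fR·V_g = 0
With fR = 1.12×10⁻⁴ × 1574×10³ m = 176 m/s:
V = [−fR + √((fR)² + 4 fR V_g)]/2 = [−176 + √(176² + 4×176×10.4)]/2 = 9.86 m/s
Subgeostrophic (V < V_g = 10.4 m/s), as expected around a low.
Converting: 9.86 m/s × 1.944 = 19.2 knots

19.2 knots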